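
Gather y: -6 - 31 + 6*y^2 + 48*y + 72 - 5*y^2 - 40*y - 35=y^2 + 8*y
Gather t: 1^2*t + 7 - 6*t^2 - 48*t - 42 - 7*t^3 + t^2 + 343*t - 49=-7*t^3 - 5*t^2 + 296*t - 84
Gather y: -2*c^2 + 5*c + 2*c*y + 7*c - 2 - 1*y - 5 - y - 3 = -2*c^2 + 12*c + y*(2*c - 2) - 10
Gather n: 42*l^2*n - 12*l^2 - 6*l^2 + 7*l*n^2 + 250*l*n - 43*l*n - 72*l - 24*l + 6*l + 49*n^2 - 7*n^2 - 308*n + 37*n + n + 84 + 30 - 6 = -18*l^2 - 90*l + n^2*(7*l + 42) + n*(42*l^2 + 207*l - 270) + 108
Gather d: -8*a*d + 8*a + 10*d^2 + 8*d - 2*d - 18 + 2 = 8*a + 10*d^2 + d*(6 - 8*a) - 16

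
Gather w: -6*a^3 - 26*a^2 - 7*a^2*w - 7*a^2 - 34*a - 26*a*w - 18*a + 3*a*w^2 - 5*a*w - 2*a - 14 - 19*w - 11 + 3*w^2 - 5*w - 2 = -6*a^3 - 33*a^2 - 54*a + w^2*(3*a + 3) + w*(-7*a^2 - 31*a - 24) - 27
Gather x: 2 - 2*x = 2 - 2*x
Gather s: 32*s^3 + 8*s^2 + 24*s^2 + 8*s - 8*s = 32*s^3 + 32*s^2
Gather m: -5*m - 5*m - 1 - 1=-10*m - 2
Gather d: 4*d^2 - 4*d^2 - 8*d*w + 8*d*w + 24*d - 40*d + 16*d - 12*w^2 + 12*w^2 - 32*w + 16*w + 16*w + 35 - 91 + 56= 0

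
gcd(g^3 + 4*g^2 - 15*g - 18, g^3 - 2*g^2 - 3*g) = g^2 - 2*g - 3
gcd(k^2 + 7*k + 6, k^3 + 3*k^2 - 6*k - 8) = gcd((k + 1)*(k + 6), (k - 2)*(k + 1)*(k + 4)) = k + 1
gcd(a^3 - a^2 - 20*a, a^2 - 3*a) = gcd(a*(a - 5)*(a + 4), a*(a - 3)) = a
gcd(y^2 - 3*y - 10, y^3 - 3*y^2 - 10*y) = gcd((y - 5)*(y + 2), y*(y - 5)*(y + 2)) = y^2 - 3*y - 10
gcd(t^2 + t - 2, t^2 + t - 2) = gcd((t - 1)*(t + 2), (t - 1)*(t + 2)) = t^2 + t - 2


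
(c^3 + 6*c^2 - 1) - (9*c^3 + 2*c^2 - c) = -8*c^3 + 4*c^2 + c - 1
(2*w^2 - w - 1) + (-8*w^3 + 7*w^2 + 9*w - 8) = -8*w^3 + 9*w^2 + 8*w - 9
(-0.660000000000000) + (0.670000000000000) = 0.0100000000000000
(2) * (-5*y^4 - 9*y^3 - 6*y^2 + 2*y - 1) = -10*y^4 - 18*y^3 - 12*y^2 + 4*y - 2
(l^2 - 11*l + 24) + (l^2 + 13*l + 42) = 2*l^2 + 2*l + 66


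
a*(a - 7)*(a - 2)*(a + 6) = a^4 - 3*a^3 - 40*a^2 + 84*a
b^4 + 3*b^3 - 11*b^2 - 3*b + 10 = (b - 2)*(b - 1)*(b + 1)*(b + 5)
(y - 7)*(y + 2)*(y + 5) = y^3 - 39*y - 70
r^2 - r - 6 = (r - 3)*(r + 2)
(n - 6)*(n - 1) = n^2 - 7*n + 6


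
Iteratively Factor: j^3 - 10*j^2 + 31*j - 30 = (j - 2)*(j^2 - 8*j + 15) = (j - 3)*(j - 2)*(j - 5)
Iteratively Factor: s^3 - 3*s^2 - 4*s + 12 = (s - 3)*(s^2 - 4) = (s - 3)*(s - 2)*(s + 2)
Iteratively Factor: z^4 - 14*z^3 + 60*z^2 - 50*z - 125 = (z - 5)*(z^3 - 9*z^2 + 15*z + 25) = (z - 5)*(z + 1)*(z^2 - 10*z + 25) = (z - 5)^2*(z + 1)*(z - 5)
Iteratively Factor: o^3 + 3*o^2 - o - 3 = (o - 1)*(o^2 + 4*o + 3) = (o - 1)*(o + 3)*(o + 1)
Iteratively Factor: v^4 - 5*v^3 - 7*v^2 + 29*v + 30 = (v + 2)*(v^3 - 7*v^2 + 7*v + 15) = (v - 3)*(v + 2)*(v^2 - 4*v - 5) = (v - 5)*(v - 3)*(v + 2)*(v + 1)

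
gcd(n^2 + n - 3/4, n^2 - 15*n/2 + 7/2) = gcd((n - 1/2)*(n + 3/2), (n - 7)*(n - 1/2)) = n - 1/2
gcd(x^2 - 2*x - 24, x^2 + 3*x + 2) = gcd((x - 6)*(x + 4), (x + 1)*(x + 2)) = 1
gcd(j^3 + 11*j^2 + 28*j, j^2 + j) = j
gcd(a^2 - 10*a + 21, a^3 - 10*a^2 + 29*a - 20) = 1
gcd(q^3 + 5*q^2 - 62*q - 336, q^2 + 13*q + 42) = q^2 + 13*q + 42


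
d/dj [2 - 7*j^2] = -14*j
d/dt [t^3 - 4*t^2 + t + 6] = 3*t^2 - 8*t + 1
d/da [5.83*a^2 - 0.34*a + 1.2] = 11.66*a - 0.34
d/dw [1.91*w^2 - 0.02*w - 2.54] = 3.82*w - 0.02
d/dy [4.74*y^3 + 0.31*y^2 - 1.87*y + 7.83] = 14.22*y^2 + 0.62*y - 1.87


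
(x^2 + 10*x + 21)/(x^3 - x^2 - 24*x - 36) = (x + 7)/(x^2 - 4*x - 12)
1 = 1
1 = 1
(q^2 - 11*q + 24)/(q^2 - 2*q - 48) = (q - 3)/(q + 6)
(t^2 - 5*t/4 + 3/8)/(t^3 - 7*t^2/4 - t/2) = (-8*t^2 + 10*t - 3)/(2*t*(-4*t^2 + 7*t + 2))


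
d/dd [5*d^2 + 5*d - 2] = 10*d + 5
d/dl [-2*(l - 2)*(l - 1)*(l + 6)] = -6*l^2 - 12*l + 32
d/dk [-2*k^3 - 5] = -6*k^2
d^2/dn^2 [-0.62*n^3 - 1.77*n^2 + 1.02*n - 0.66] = -3.72*n - 3.54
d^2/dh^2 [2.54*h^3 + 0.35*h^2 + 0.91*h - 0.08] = 15.24*h + 0.7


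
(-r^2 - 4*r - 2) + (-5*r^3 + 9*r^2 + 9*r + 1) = -5*r^3 + 8*r^2 + 5*r - 1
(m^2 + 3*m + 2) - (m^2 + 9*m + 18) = -6*m - 16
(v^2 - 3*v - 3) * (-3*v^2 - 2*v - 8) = -3*v^4 + 7*v^3 + 7*v^2 + 30*v + 24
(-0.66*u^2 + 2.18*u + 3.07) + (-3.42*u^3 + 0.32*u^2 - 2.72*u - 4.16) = -3.42*u^3 - 0.34*u^2 - 0.54*u - 1.09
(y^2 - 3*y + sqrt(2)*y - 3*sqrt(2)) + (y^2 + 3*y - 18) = 2*y^2 + sqrt(2)*y - 18 - 3*sqrt(2)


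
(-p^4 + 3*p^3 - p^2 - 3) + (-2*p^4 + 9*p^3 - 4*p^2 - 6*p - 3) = -3*p^4 + 12*p^3 - 5*p^2 - 6*p - 6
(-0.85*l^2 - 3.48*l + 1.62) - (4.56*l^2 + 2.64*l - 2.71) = -5.41*l^2 - 6.12*l + 4.33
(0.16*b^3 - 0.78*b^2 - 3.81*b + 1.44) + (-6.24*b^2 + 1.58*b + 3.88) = 0.16*b^3 - 7.02*b^2 - 2.23*b + 5.32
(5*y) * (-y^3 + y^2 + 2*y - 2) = -5*y^4 + 5*y^3 + 10*y^2 - 10*y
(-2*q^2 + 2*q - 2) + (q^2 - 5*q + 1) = -q^2 - 3*q - 1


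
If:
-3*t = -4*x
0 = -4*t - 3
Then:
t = -3/4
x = -9/16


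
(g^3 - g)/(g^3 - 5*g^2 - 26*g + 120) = (g^3 - g)/(g^3 - 5*g^2 - 26*g + 120)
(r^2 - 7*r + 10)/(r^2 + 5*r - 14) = (r - 5)/(r + 7)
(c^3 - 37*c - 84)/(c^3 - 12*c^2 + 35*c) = (c^2 + 7*c + 12)/(c*(c - 5))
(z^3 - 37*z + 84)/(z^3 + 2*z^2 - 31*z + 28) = (z - 3)/(z - 1)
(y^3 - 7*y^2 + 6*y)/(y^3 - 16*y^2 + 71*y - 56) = y*(y - 6)/(y^2 - 15*y + 56)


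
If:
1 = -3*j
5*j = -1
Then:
No Solution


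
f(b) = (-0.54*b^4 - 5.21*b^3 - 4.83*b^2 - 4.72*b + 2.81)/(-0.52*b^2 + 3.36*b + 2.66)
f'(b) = (1.04*b - 3.36)*(-0.54*b^4 - 5.21*b^3 - 4.83*b^2 - 4.72*b + 2.81)/(-0.52*b^2 + 3.36*b + 2.66)^2 + (-2.16*b^3 - 15.63*b^2 - 9.66*b - 4.72)/(-0.52*b^2 + 3.36*b + 2.66) = (0.5616*b^5 - 2.734*b^4 - 40.7568*b^3 - 60.259*b^2 - 22.7732*b - 21.9968)/(0.2704*b^4 - 3.4944*b^3 + 8.5232*b^2 + 17.8752*b + 7.0756)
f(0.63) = -0.76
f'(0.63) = -3.39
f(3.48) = -46.04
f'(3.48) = -41.04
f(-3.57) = -6.73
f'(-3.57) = 1.48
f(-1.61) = -3.91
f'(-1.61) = 0.25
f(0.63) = -0.76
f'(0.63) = -3.39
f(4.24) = -89.40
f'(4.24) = -77.42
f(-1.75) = -3.98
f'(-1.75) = 0.73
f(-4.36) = -7.69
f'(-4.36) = 0.91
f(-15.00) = 65.36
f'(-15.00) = -16.23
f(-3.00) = -5.82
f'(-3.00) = 1.68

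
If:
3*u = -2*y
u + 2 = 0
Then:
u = -2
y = 3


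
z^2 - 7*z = z*(z - 7)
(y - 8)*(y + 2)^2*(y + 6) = y^4 + 2*y^3 - 52*y^2 - 200*y - 192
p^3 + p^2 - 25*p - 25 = (p - 5)*(p + 1)*(p + 5)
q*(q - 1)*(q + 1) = q^3 - q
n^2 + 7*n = n*(n + 7)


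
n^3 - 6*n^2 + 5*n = n*(n - 5)*(n - 1)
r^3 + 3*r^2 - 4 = (r - 1)*(r + 2)^2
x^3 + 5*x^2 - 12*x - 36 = (x - 3)*(x + 2)*(x + 6)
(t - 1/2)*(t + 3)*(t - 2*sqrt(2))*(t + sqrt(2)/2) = t^4 - 3*sqrt(2)*t^3/2 + 5*t^3/2 - 15*sqrt(2)*t^2/4 - 7*t^2/2 - 5*t + 9*sqrt(2)*t/4 + 3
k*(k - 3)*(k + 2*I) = k^3 - 3*k^2 + 2*I*k^2 - 6*I*k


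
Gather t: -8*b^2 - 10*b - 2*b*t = -8*b^2 - 2*b*t - 10*b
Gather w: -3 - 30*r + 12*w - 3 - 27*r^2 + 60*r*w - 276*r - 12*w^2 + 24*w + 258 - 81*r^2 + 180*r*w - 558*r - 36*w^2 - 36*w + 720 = -108*r^2 + 240*r*w - 864*r - 48*w^2 + 972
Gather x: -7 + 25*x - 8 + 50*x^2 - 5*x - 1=50*x^2 + 20*x - 16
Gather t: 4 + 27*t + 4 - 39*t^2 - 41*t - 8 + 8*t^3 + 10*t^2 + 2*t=8*t^3 - 29*t^2 - 12*t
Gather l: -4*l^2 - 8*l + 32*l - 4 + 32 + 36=-4*l^2 + 24*l + 64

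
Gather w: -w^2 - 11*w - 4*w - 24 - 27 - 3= -w^2 - 15*w - 54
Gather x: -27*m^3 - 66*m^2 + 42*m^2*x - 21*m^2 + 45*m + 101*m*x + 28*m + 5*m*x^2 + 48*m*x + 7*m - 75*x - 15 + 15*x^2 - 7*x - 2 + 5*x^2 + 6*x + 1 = -27*m^3 - 87*m^2 + 80*m + x^2*(5*m + 20) + x*(42*m^2 + 149*m - 76) - 16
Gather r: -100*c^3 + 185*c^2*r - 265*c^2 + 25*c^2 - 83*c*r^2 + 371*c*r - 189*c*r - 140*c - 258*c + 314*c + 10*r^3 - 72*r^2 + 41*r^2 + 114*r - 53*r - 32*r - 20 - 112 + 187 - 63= -100*c^3 - 240*c^2 - 84*c + 10*r^3 + r^2*(-83*c - 31) + r*(185*c^2 + 182*c + 29) - 8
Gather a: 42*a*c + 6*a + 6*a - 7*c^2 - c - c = a*(42*c + 12) - 7*c^2 - 2*c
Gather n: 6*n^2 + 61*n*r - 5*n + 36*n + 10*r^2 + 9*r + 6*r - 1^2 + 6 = 6*n^2 + n*(61*r + 31) + 10*r^2 + 15*r + 5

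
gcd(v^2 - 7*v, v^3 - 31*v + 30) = 1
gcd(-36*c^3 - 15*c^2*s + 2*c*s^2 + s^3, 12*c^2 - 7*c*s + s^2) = -4*c + s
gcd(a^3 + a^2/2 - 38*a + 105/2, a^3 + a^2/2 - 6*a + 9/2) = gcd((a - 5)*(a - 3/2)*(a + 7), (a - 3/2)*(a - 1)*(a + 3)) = a - 3/2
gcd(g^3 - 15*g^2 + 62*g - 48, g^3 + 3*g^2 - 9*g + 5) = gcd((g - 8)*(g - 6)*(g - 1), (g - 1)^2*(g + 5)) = g - 1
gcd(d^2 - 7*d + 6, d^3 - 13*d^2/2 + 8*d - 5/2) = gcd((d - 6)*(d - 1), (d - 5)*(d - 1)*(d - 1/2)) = d - 1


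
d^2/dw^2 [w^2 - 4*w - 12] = 2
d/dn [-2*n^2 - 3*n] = -4*n - 3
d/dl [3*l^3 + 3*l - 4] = 9*l^2 + 3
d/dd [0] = 0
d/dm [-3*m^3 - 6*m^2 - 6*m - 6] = -9*m^2 - 12*m - 6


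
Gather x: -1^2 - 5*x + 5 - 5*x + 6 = 10 - 10*x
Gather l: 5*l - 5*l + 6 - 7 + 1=0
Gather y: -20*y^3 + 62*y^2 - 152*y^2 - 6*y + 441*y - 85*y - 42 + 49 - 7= -20*y^3 - 90*y^2 + 350*y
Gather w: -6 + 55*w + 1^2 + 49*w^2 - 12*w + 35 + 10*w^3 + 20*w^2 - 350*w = 10*w^3 + 69*w^2 - 307*w + 30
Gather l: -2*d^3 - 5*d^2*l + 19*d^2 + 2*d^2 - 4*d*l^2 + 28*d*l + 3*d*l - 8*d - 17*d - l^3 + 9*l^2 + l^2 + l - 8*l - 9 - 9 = -2*d^3 + 21*d^2 - 25*d - l^3 + l^2*(10 - 4*d) + l*(-5*d^2 + 31*d - 7) - 18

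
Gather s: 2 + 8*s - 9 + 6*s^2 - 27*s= 6*s^2 - 19*s - 7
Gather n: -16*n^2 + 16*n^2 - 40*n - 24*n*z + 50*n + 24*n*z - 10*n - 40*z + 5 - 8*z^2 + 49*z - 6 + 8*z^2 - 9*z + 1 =0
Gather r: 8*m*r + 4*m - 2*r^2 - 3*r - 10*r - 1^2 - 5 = 4*m - 2*r^2 + r*(8*m - 13) - 6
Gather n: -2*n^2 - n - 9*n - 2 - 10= -2*n^2 - 10*n - 12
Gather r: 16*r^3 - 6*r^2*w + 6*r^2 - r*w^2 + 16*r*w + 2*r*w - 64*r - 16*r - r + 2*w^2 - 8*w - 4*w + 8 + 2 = 16*r^3 + r^2*(6 - 6*w) + r*(-w^2 + 18*w - 81) + 2*w^2 - 12*w + 10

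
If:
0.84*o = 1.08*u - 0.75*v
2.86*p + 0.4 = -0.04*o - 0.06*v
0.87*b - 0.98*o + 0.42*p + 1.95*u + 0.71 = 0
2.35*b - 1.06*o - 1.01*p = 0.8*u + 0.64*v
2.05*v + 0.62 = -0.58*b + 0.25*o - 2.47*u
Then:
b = -0.79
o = -1.46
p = -0.13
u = -0.72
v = 0.61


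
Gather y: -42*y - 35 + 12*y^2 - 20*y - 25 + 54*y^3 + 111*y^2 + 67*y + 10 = 54*y^3 + 123*y^2 + 5*y - 50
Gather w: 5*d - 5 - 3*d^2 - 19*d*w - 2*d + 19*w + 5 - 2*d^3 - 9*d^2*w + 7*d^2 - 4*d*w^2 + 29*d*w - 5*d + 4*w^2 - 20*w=-2*d^3 + 4*d^2 - 2*d + w^2*(4 - 4*d) + w*(-9*d^2 + 10*d - 1)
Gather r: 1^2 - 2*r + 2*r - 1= 0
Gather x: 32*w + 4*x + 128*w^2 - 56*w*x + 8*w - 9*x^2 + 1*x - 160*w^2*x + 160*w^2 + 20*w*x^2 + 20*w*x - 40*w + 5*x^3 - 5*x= 288*w^2 + 5*x^3 + x^2*(20*w - 9) + x*(-160*w^2 - 36*w)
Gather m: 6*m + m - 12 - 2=7*m - 14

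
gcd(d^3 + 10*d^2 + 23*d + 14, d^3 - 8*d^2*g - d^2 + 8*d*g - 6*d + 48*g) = d + 2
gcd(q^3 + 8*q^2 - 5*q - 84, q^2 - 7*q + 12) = q - 3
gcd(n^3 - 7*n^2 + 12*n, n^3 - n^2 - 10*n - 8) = n - 4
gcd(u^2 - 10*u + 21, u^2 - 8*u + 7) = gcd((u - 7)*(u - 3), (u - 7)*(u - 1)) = u - 7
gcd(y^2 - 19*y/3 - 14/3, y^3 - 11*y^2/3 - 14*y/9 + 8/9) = y + 2/3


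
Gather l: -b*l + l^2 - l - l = l^2 + l*(-b - 2)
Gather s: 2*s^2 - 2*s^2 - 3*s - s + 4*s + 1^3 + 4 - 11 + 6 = 0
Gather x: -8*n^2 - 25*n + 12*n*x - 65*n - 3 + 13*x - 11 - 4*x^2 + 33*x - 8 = -8*n^2 - 90*n - 4*x^2 + x*(12*n + 46) - 22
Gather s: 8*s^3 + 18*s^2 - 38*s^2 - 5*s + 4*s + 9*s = 8*s^3 - 20*s^2 + 8*s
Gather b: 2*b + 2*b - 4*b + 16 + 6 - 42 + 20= 0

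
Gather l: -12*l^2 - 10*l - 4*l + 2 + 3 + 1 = -12*l^2 - 14*l + 6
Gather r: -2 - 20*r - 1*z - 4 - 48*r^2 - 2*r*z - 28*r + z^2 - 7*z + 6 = -48*r^2 + r*(-2*z - 48) + z^2 - 8*z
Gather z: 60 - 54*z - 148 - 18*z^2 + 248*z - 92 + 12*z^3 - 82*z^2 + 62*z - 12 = 12*z^3 - 100*z^2 + 256*z - 192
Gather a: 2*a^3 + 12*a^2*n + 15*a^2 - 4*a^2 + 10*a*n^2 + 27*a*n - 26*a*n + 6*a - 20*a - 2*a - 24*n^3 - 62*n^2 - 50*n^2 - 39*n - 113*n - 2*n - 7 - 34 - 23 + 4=2*a^3 + a^2*(12*n + 11) + a*(10*n^2 + n - 16) - 24*n^3 - 112*n^2 - 154*n - 60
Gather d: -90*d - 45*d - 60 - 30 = -135*d - 90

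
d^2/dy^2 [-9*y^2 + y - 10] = -18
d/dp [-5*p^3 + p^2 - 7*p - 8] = -15*p^2 + 2*p - 7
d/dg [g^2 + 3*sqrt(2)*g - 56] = 2*g + 3*sqrt(2)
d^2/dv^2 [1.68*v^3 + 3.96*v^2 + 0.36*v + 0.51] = 10.08*v + 7.92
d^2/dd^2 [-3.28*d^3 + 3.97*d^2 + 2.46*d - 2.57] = 7.94 - 19.68*d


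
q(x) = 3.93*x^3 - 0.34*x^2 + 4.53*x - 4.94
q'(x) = 11.79*x^2 - 0.68*x + 4.53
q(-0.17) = -5.74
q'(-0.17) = 4.99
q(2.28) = 50.20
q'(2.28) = 64.27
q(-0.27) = -6.27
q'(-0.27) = 5.57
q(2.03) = 35.73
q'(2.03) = 51.74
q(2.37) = 56.20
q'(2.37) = 69.14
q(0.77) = 0.14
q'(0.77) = 11.00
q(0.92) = 2.00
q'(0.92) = 13.88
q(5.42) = 635.36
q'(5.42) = 347.19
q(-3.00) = -127.70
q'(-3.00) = 112.68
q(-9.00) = -2938.22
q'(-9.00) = 965.64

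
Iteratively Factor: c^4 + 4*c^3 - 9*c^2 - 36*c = (c + 3)*(c^3 + c^2 - 12*c) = c*(c + 3)*(c^2 + c - 12) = c*(c + 3)*(c + 4)*(c - 3)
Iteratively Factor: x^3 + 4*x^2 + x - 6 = (x - 1)*(x^2 + 5*x + 6) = (x - 1)*(x + 2)*(x + 3)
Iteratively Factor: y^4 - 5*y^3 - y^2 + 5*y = (y - 1)*(y^3 - 4*y^2 - 5*y) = (y - 5)*(y - 1)*(y^2 + y) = y*(y - 5)*(y - 1)*(y + 1)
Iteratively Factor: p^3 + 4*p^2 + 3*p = (p + 3)*(p^2 + p) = p*(p + 3)*(p + 1)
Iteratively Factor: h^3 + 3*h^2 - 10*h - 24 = (h + 2)*(h^2 + h - 12) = (h - 3)*(h + 2)*(h + 4)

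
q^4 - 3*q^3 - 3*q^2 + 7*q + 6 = (q - 3)*(q - 2)*(q + 1)^2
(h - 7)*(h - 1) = h^2 - 8*h + 7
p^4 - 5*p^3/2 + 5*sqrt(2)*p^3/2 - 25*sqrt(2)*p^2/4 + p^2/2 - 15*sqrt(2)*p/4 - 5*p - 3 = (p - 3)*(p + 1/2)*(p + sqrt(2)/2)*(p + 2*sqrt(2))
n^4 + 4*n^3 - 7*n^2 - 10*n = n*(n - 2)*(n + 1)*(n + 5)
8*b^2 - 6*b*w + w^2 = (-4*b + w)*(-2*b + w)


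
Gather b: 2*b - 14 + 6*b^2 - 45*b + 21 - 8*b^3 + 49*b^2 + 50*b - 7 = -8*b^3 + 55*b^2 + 7*b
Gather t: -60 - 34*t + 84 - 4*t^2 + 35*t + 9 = -4*t^2 + t + 33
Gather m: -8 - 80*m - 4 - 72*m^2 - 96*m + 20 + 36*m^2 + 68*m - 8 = -36*m^2 - 108*m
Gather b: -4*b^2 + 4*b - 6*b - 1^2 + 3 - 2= -4*b^2 - 2*b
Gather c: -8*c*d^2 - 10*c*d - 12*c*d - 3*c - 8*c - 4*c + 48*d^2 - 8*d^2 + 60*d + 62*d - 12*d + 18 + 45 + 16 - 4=c*(-8*d^2 - 22*d - 15) + 40*d^2 + 110*d + 75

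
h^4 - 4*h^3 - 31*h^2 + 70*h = h*(h - 7)*(h - 2)*(h + 5)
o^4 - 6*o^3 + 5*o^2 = o^2*(o - 5)*(o - 1)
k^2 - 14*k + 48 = (k - 8)*(k - 6)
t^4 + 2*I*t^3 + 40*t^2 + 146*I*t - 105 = (t - 7*I)*(t + I)*(t + 3*I)*(t + 5*I)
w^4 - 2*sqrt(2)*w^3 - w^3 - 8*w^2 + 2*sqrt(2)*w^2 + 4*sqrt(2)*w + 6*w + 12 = (w - 2)*(w + 1)*(w - 3*sqrt(2))*(w + sqrt(2))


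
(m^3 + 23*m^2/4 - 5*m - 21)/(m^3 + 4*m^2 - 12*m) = (m + 7/4)/m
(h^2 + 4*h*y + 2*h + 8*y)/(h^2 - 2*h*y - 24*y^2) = (-h - 2)/(-h + 6*y)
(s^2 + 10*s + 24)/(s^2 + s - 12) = (s + 6)/(s - 3)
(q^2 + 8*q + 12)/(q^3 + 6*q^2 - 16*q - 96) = (q + 2)/(q^2 - 16)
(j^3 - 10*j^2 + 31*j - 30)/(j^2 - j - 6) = (j^2 - 7*j + 10)/(j + 2)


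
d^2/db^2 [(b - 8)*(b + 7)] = 2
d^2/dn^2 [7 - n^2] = -2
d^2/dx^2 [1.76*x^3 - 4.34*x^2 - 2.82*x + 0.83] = 10.56*x - 8.68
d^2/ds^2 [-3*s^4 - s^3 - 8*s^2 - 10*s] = -36*s^2 - 6*s - 16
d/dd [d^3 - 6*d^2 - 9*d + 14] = 3*d^2 - 12*d - 9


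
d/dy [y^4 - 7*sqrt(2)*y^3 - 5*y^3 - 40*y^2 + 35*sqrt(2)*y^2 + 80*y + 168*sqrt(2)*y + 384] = 4*y^3 - 21*sqrt(2)*y^2 - 15*y^2 - 80*y + 70*sqrt(2)*y + 80 + 168*sqrt(2)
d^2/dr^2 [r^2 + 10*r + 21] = 2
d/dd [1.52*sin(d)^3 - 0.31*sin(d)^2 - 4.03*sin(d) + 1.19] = (4.56*sin(d)^2 - 0.62*sin(d) - 4.03)*cos(d)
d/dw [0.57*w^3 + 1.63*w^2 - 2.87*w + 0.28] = 1.71*w^2 + 3.26*w - 2.87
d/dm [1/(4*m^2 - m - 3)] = (1 - 8*m)/(-4*m^2 + m + 3)^2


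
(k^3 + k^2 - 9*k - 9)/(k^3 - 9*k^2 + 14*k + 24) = (k^2 - 9)/(k^2 - 10*k + 24)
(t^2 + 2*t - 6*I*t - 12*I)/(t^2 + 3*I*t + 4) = (t^2 + t*(2 - 6*I) - 12*I)/(t^2 + 3*I*t + 4)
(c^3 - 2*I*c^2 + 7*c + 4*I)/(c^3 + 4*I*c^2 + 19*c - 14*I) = (c^3 - 2*I*c^2 + 7*c + 4*I)/(c^3 + 4*I*c^2 + 19*c - 14*I)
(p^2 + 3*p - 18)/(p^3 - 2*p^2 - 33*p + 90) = 1/(p - 5)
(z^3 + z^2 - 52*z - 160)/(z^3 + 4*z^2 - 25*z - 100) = (z - 8)/(z - 5)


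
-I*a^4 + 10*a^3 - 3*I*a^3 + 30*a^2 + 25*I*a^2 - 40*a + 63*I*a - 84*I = (a + 4)*(a + 3*I)*(a + 7*I)*(-I*a + I)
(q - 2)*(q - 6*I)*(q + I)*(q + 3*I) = q^4 - 2*q^3 - 2*I*q^3 + 21*q^2 + 4*I*q^2 - 42*q + 18*I*q - 36*I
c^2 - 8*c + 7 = (c - 7)*(c - 1)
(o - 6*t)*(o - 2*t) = o^2 - 8*o*t + 12*t^2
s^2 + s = s*(s + 1)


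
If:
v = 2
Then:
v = 2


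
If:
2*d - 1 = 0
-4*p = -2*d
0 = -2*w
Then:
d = 1/2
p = 1/4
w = 0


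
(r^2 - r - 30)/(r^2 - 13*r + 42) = (r + 5)/(r - 7)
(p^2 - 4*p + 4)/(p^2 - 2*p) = (p - 2)/p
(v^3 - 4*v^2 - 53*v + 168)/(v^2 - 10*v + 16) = (v^2 + 4*v - 21)/(v - 2)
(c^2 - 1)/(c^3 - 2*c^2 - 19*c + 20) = (c + 1)/(c^2 - c - 20)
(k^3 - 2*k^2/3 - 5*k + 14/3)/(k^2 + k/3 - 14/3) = k - 1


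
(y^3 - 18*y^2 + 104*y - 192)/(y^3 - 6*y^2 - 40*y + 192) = (y - 6)/(y + 6)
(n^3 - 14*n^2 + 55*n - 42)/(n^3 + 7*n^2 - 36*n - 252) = (n^2 - 8*n + 7)/(n^2 + 13*n + 42)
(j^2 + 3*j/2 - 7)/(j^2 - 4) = (j + 7/2)/(j + 2)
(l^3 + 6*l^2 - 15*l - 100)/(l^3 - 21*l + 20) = (l + 5)/(l - 1)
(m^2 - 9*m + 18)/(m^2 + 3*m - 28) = (m^2 - 9*m + 18)/(m^2 + 3*m - 28)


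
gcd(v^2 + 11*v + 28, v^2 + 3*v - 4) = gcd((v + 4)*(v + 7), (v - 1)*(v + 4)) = v + 4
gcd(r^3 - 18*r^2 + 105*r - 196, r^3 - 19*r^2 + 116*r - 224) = r^2 - 11*r + 28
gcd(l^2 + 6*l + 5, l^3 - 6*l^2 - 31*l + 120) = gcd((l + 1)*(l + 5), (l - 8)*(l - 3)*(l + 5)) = l + 5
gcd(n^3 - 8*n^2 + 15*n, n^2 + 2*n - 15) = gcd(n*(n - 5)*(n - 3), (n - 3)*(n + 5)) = n - 3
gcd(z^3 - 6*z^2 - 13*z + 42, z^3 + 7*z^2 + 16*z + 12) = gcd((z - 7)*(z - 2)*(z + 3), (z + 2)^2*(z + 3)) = z + 3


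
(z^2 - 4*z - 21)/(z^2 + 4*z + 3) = (z - 7)/(z + 1)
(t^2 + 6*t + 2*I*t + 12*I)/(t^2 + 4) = (t + 6)/(t - 2*I)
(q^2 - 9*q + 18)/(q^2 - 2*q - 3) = (q - 6)/(q + 1)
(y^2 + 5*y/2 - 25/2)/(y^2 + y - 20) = (y - 5/2)/(y - 4)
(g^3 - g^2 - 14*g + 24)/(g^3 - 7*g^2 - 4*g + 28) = (g^2 + g - 12)/(g^2 - 5*g - 14)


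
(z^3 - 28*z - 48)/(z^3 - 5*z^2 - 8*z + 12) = (z + 4)/(z - 1)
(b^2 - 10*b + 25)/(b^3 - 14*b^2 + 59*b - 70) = (b - 5)/(b^2 - 9*b + 14)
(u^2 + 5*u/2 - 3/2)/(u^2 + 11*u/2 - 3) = (u + 3)/(u + 6)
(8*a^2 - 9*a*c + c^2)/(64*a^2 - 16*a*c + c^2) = (a - c)/(8*a - c)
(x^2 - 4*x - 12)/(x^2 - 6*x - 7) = (-x^2 + 4*x + 12)/(-x^2 + 6*x + 7)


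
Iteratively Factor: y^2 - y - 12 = (y - 4)*(y + 3)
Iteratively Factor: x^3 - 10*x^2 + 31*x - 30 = (x - 3)*(x^2 - 7*x + 10) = (x - 5)*(x - 3)*(x - 2)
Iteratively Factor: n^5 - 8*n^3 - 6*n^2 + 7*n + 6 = (n - 3)*(n^4 + 3*n^3 + n^2 - 3*n - 2) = (n - 3)*(n + 1)*(n^3 + 2*n^2 - n - 2) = (n - 3)*(n - 1)*(n + 1)*(n^2 + 3*n + 2) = (n - 3)*(n - 1)*(n + 1)*(n + 2)*(n + 1)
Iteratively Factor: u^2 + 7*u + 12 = (u + 4)*(u + 3)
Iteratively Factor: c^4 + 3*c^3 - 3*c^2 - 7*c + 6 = (c + 3)*(c^3 - 3*c + 2) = (c - 1)*(c + 3)*(c^2 + c - 2) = (c - 1)^2*(c + 3)*(c + 2)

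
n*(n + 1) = n^2 + n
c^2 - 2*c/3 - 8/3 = (c - 2)*(c + 4/3)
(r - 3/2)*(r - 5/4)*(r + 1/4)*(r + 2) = r^4 - r^3/2 - 61*r^2/16 + 91*r/32 + 15/16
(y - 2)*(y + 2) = y^2 - 4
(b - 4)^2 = b^2 - 8*b + 16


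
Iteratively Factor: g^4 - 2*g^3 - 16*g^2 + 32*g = (g - 2)*(g^3 - 16*g) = (g - 4)*(g - 2)*(g^2 + 4*g) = g*(g - 4)*(g - 2)*(g + 4)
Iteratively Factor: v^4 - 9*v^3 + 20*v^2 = (v)*(v^3 - 9*v^2 + 20*v) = v^2*(v^2 - 9*v + 20) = v^2*(v - 5)*(v - 4)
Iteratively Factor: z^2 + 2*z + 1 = (z + 1)*(z + 1)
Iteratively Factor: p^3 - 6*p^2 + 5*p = (p)*(p^2 - 6*p + 5) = p*(p - 5)*(p - 1)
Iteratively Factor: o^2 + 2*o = (o)*(o + 2)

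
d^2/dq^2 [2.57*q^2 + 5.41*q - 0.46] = 5.14000000000000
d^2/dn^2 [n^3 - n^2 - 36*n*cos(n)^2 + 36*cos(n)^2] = 72*n*cos(2*n) + 6*n - 72*sqrt(2)*cos(2*n + pi/4) - 2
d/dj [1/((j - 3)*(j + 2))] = (1 - 2*j)/(j^4 - 2*j^3 - 11*j^2 + 12*j + 36)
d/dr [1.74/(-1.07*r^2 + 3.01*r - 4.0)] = (3.7236*r - 5.2374)/(1.07*r^2 - 3.01*r + 4.0)^2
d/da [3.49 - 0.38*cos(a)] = 0.38*sin(a)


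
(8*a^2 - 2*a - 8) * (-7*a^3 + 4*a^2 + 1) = -56*a^5 + 46*a^4 + 48*a^3 - 24*a^2 - 2*a - 8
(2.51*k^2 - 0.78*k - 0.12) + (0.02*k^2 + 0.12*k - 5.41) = 2.53*k^2 - 0.66*k - 5.53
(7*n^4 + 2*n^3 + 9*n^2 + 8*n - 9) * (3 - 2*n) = -14*n^5 + 17*n^4 - 12*n^3 + 11*n^2 + 42*n - 27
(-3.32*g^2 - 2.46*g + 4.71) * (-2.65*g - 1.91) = 8.798*g^3 + 12.8602*g^2 - 7.7829*g - 8.9961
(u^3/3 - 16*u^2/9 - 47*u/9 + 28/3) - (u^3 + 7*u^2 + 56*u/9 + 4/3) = -2*u^3/3 - 79*u^2/9 - 103*u/9 + 8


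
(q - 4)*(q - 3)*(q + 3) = q^3 - 4*q^2 - 9*q + 36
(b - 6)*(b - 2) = b^2 - 8*b + 12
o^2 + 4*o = o*(o + 4)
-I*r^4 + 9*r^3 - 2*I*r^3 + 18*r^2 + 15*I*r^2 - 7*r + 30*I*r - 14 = (r + 2)*(r + I)*(r + 7*I)*(-I*r + 1)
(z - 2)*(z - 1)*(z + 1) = z^3 - 2*z^2 - z + 2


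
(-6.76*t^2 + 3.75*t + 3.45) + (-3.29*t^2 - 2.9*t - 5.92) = -10.05*t^2 + 0.85*t - 2.47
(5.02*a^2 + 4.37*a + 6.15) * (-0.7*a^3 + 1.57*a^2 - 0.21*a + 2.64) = -3.514*a^5 + 4.8224*a^4 + 1.5017*a^3 + 21.9906*a^2 + 10.2453*a + 16.236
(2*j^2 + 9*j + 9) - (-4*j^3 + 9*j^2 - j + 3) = 4*j^3 - 7*j^2 + 10*j + 6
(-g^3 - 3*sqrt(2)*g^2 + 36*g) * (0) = 0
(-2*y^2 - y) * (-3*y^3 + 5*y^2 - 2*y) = 6*y^5 - 7*y^4 - y^3 + 2*y^2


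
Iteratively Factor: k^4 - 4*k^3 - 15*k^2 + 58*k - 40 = (k - 2)*(k^3 - 2*k^2 - 19*k + 20) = (k - 5)*(k - 2)*(k^2 + 3*k - 4) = (k - 5)*(k - 2)*(k + 4)*(k - 1)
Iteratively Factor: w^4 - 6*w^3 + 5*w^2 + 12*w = (w)*(w^3 - 6*w^2 + 5*w + 12) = w*(w - 3)*(w^2 - 3*w - 4) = w*(w - 4)*(w - 3)*(w + 1)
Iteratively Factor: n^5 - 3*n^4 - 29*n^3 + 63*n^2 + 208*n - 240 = (n + 3)*(n^4 - 6*n^3 - 11*n^2 + 96*n - 80) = (n - 5)*(n + 3)*(n^3 - n^2 - 16*n + 16) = (n - 5)*(n - 4)*(n + 3)*(n^2 + 3*n - 4) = (n - 5)*(n - 4)*(n + 3)*(n + 4)*(n - 1)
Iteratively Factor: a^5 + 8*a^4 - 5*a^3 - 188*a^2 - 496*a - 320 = (a + 4)*(a^4 + 4*a^3 - 21*a^2 - 104*a - 80) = (a + 4)^2*(a^3 - 21*a - 20) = (a + 1)*(a + 4)^2*(a^2 - a - 20) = (a + 1)*(a + 4)^3*(a - 5)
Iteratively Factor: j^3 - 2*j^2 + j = (j - 1)*(j^2 - j) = j*(j - 1)*(j - 1)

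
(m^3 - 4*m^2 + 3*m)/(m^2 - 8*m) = (m^2 - 4*m + 3)/(m - 8)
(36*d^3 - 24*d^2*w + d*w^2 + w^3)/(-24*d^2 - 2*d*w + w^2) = (-36*d^3 + 24*d^2*w - d*w^2 - w^3)/(24*d^2 + 2*d*w - w^2)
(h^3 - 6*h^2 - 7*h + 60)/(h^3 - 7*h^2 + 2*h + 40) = (h + 3)/(h + 2)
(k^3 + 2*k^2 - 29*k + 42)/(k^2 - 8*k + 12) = (k^2 + 4*k - 21)/(k - 6)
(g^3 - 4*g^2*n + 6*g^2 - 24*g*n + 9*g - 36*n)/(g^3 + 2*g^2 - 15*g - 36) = (g - 4*n)/(g - 4)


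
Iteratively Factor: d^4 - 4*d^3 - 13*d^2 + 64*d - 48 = (d - 3)*(d^3 - d^2 - 16*d + 16) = (d - 4)*(d - 3)*(d^2 + 3*d - 4) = (d - 4)*(d - 3)*(d + 4)*(d - 1)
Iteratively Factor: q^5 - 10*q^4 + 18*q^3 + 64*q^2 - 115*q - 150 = (q - 5)*(q^4 - 5*q^3 - 7*q^2 + 29*q + 30) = (q - 5)^2*(q^3 - 7*q - 6) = (q - 5)^2*(q + 1)*(q^2 - q - 6) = (q - 5)^2*(q + 1)*(q + 2)*(q - 3)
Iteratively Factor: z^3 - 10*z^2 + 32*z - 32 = (z - 2)*(z^2 - 8*z + 16) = (z - 4)*(z - 2)*(z - 4)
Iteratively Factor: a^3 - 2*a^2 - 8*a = (a - 4)*(a^2 + 2*a) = a*(a - 4)*(a + 2)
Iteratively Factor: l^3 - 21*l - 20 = (l - 5)*(l^2 + 5*l + 4) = (l - 5)*(l + 4)*(l + 1)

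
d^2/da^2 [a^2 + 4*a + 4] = 2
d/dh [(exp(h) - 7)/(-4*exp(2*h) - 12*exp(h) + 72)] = ((exp(h) - 7)*(2*exp(h) + 3) - exp(2*h) - 3*exp(h) + 18)*exp(h)/(4*(exp(2*h) + 3*exp(h) - 18)^2)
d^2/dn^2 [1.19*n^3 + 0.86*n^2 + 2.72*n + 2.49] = 7.14*n + 1.72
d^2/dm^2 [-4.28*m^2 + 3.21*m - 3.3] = -8.56000000000000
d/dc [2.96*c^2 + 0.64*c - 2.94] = 5.92*c + 0.64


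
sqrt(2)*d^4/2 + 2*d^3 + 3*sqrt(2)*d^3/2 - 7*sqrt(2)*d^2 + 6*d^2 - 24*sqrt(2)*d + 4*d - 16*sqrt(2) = (d + 2)*(d - 2*sqrt(2))*(d + 4*sqrt(2))*(sqrt(2)*d/2 + sqrt(2)/2)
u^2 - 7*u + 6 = (u - 6)*(u - 1)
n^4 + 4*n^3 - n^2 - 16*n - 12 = (n - 2)*(n + 1)*(n + 2)*(n + 3)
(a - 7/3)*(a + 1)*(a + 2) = a^3 + 2*a^2/3 - 5*a - 14/3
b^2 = b^2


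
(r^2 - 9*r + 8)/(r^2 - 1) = (r - 8)/(r + 1)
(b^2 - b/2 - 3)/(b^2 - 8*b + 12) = (b + 3/2)/(b - 6)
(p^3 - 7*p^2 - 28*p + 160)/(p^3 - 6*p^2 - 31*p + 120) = (p - 4)/(p - 3)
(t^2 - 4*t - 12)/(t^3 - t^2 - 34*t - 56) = (t - 6)/(t^2 - 3*t - 28)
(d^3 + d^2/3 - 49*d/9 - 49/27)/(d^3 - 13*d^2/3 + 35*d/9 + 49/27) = (3*d + 7)/(3*d - 7)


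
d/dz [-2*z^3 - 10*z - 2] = -6*z^2 - 10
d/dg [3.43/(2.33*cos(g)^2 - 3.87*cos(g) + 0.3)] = (15.9838*cos(g) - 13.2741)*sin(g)/(2.33*cos(g)^2 - 3.87*cos(g) + 0.3)^2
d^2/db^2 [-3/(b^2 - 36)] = 18*(-b^2 - 12)/(b^2 - 36)^3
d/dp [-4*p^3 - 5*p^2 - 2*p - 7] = -12*p^2 - 10*p - 2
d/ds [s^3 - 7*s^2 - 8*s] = 3*s^2 - 14*s - 8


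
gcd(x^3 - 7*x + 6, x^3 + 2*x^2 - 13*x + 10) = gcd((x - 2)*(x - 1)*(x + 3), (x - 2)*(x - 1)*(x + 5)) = x^2 - 3*x + 2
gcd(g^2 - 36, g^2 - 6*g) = g - 6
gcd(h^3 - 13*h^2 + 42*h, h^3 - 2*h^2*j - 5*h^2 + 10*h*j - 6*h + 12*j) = h - 6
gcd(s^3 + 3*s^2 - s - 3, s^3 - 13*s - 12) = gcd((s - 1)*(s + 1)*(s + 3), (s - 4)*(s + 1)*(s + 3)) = s^2 + 4*s + 3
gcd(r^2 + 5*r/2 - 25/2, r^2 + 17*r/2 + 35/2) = r + 5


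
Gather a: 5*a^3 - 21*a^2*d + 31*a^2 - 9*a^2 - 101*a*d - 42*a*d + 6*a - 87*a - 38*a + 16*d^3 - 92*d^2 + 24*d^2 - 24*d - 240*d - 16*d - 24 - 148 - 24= 5*a^3 + a^2*(22 - 21*d) + a*(-143*d - 119) + 16*d^3 - 68*d^2 - 280*d - 196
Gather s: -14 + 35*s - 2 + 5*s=40*s - 16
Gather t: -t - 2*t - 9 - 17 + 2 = -3*t - 24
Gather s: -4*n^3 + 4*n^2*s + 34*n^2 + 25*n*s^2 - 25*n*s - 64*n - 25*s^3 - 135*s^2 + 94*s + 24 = -4*n^3 + 34*n^2 - 64*n - 25*s^3 + s^2*(25*n - 135) + s*(4*n^2 - 25*n + 94) + 24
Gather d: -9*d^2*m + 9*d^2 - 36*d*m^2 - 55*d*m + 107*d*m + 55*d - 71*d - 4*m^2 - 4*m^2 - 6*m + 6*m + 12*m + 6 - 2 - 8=d^2*(9 - 9*m) + d*(-36*m^2 + 52*m - 16) - 8*m^2 + 12*m - 4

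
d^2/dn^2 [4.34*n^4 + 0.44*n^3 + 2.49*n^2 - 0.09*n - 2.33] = 52.08*n^2 + 2.64*n + 4.98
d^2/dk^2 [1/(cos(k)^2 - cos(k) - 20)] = (4*sin(k)^4 - 83*sin(k)^2 - 65*cos(k)/4 - 3*cos(3*k)/4 + 37)/(sin(k)^2 + cos(k) + 19)^3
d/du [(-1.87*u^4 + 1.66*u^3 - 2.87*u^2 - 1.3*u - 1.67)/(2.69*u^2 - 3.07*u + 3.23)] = (-10.0606*u^5 + 21.6881*u^4 - 34.3528*u^3 + 28.3933*u^2 - 9.5556*u - 9.3259)/(7.2361*u^4 - 16.5166*u^3 + 26.8023*u^2 - 19.8322*u + 10.4329)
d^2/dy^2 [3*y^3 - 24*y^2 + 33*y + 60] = 18*y - 48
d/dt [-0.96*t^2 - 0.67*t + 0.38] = -1.92*t - 0.67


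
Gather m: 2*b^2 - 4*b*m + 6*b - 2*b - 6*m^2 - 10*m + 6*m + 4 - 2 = 2*b^2 + 4*b - 6*m^2 + m*(-4*b - 4) + 2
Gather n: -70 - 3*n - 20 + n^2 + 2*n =n^2 - n - 90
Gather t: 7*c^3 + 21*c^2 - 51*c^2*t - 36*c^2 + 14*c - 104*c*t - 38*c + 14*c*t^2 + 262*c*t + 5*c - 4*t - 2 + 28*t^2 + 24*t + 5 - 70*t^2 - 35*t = 7*c^3 - 15*c^2 - 19*c + t^2*(14*c - 42) + t*(-51*c^2 + 158*c - 15) + 3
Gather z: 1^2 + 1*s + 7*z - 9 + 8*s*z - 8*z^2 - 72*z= s - 8*z^2 + z*(8*s - 65) - 8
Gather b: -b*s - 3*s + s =-b*s - 2*s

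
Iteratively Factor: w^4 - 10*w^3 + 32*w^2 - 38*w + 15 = (w - 5)*(w^3 - 5*w^2 + 7*w - 3) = (w - 5)*(w - 1)*(w^2 - 4*w + 3) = (w - 5)*(w - 1)^2*(w - 3)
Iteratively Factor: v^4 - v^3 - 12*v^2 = (v)*(v^3 - v^2 - 12*v) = v*(v + 3)*(v^2 - 4*v) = v^2*(v + 3)*(v - 4)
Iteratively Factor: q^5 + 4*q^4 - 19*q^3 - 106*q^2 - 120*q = (q + 3)*(q^4 + q^3 - 22*q^2 - 40*q) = (q - 5)*(q + 3)*(q^3 + 6*q^2 + 8*q) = (q - 5)*(q + 2)*(q + 3)*(q^2 + 4*q) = (q - 5)*(q + 2)*(q + 3)*(q + 4)*(q)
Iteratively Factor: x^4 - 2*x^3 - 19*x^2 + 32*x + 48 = (x - 4)*(x^3 + 2*x^2 - 11*x - 12) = (x - 4)*(x + 1)*(x^2 + x - 12) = (x - 4)*(x - 3)*(x + 1)*(x + 4)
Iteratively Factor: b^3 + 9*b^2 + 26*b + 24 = (b + 4)*(b^2 + 5*b + 6) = (b + 2)*(b + 4)*(b + 3)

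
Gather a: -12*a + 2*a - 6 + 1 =-10*a - 5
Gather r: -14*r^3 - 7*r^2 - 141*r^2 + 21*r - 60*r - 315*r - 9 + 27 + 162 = -14*r^3 - 148*r^2 - 354*r + 180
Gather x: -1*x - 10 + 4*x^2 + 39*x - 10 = 4*x^2 + 38*x - 20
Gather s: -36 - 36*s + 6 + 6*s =-30*s - 30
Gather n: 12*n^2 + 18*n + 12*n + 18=12*n^2 + 30*n + 18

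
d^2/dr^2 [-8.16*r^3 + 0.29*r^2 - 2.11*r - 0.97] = 0.58 - 48.96*r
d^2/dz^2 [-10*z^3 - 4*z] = -60*z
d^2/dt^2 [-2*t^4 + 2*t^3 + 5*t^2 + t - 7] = -24*t^2 + 12*t + 10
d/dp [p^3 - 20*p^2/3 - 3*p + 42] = 3*p^2 - 40*p/3 - 3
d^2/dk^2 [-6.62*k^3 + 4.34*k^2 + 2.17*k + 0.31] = 8.68 - 39.72*k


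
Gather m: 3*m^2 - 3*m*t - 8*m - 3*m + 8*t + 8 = 3*m^2 + m*(-3*t - 11) + 8*t + 8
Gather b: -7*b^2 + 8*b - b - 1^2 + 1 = -7*b^2 + 7*b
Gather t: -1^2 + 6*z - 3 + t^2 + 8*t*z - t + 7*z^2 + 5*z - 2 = t^2 + t*(8*z - 1) + 7*z^2 + 11*z - 6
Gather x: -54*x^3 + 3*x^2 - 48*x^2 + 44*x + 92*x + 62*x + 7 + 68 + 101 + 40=-54*x^3 - 45*x^2 + 198*x + 216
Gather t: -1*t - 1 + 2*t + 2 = t + 1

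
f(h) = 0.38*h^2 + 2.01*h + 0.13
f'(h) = 0.76*h + 2.01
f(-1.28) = -1.82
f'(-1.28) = 1.04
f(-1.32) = -1.86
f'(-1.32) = 1.01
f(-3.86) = -1.97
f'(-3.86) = -0.92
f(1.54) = 4.13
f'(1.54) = 3.18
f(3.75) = 13.01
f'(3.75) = 4.86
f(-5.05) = -0.33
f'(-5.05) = -1.83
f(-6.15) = 2.14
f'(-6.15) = -2.66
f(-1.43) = -1.97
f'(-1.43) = 0.92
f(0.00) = 0.13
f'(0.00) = 2.01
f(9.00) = 49.00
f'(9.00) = 8.85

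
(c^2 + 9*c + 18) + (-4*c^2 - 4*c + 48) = -3*c^2 + 5*c + 66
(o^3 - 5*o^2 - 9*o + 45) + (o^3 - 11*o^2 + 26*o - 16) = 2*o^3 - 16*o^2 + 17*o + 29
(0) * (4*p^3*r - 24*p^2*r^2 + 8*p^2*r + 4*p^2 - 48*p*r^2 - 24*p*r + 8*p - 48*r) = 0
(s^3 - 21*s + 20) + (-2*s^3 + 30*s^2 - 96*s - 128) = -s^3 + 30*s^2 - 117*s - 108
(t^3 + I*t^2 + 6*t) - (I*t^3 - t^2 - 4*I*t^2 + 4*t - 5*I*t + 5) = t^3 - I*t^3 + t^2 + 5*I*t^2 + 2*t + 5*I*t - 5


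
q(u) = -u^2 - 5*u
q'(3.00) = -11.00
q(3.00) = -24.00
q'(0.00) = -5.00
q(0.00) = 0.00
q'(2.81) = -10.62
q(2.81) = -21.95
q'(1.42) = -7.84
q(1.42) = -9.12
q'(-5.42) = 5.84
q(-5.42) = -2.28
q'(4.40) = -13.80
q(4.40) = -41.36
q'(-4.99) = 4.98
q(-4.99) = 0.05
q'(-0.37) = -4.26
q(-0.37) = 1.71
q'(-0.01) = -4.98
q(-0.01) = 0.05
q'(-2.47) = -0.06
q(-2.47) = 6.25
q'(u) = -2*u - 5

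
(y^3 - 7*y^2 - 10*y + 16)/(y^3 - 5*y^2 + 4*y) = (y^2 - 6*y - 16)/(y*(y - 4))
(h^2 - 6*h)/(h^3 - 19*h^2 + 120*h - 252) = h/(h^2 - 13*h + 42)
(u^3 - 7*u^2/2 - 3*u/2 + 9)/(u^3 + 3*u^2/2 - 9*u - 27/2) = (u - 2)/(u + 3)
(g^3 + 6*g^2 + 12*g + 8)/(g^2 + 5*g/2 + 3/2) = 2*(g^3 + 6*g^2 + 12*g + 8)/(2*g^2 + 5*g + 3)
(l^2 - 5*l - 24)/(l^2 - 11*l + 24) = (l + 3)/(l - 3)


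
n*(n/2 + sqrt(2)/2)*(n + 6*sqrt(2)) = n^3/2 + 7*sqrt(2)*n^2/2 + 6*n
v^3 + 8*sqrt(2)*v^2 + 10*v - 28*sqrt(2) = (v - sqrt(2))*(v + 2*sqrt(2))*(v + 7*sqrt(2))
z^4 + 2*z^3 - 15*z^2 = z^2*(z - 3)*(z + 5)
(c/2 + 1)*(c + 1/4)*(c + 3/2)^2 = c^4/2 + 21*c^3/8 + 19*c^2/4 + 105*c/32 + 9/16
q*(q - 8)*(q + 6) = q^3 - 2*q^2 - 48*q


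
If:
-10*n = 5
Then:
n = -1/2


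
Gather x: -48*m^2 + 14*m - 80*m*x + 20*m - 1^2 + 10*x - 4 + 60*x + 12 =-48*m^2 + 34*m + x*(70 - 80*m) + 7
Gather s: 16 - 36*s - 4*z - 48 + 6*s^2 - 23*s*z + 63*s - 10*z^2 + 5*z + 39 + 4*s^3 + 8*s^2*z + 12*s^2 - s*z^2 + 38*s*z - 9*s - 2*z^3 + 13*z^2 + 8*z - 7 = 4*s^3 + s^2*(8*z + 18) + s*(-z^2 + 15*z + 18) - 2*z^3 + 3*z^2 + 9*z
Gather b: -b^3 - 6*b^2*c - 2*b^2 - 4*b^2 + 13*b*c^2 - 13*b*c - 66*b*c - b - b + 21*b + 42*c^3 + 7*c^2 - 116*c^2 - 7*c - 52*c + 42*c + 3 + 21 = -b^3 + b^2*(-6*c - 6) + b*(13*c^2 - 79*c + 19) + 42*c^3 - 109*c^2 - 17*c + 24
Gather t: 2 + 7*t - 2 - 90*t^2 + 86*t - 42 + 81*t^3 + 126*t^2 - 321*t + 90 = 81*t^3 + 36*t^2 - 228*t + 48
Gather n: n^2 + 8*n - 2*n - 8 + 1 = n^2 + 6*n - 7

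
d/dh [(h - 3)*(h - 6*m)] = 2*h - 6*m - 3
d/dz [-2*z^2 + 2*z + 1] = 2 - 4*z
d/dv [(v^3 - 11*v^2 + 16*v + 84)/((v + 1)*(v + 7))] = (v^4 + 16*v^3 - 83*v^2 - 322*v - 560)/(v^4 + 16*v^3 + 78*v^2 + 112*v + 49)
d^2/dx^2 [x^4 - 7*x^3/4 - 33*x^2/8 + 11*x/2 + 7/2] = 12*x^2 - 21*x/2 - 33/4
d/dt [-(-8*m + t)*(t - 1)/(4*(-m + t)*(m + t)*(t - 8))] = ((m - t)*(m + t)*(8*m - t)*(t - 1) + (m - t)*(m + t)*(t - 8)*(-8*m + 2*t - 1) + (m - t)*(8*m - t)*(t - 8)*(t - 1) - (m + t)*(8*m - t)*(t - 8)*(t - 1))/(4*(m - t)^2*(m + t)^2*(t - 8)^2)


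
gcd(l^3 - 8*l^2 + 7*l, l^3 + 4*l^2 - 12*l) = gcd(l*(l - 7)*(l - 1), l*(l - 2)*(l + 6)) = l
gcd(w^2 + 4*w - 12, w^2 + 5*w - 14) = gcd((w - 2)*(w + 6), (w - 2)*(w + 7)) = w - 2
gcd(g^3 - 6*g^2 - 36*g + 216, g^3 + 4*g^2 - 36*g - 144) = g^2 - 36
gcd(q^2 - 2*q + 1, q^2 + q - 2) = q - 1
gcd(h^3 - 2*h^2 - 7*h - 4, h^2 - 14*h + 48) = 1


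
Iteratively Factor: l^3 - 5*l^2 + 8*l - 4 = (l - 2)*(l^2 - 3*l + 2) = (l - 2)*(l - 1)*(l - 2)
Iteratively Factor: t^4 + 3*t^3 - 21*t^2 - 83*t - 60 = (t - 5)*(t^3 + 8*t^2 + 19*t + 12) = (t - 5)*(t + 1)*(t^2 + 7*t + 12) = (t - 5)*(t + 1)*(t + 3)*(t + 4)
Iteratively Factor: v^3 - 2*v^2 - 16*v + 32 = (v - 2)*(v^2 - 16) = (v - 4)*(v - 2)*(v + 4)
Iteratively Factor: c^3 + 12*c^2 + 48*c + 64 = (c + 4)*(c^2 + 8*c + 16) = (c + 4)^2*(c + 4)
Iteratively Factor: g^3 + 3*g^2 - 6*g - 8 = (g + 1)*(g^2 + 2*g - 8) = (g - 2)*(g + 1)*(g + 4)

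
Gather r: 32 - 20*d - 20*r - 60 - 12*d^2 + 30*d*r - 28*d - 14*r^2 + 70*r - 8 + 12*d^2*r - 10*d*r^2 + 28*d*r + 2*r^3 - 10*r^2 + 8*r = -12*d^2 - 48*d + 2*r^3 + r^2*(-10*d - 24) + r*(12*d^2 + 58*d + 58) - 36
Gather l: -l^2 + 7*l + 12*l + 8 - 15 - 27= -l^2 + 19*l - 34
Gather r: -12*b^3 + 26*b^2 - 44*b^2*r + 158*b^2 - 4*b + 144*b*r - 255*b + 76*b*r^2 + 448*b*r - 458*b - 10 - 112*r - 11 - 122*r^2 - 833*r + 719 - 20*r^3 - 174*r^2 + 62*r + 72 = -12*b^3 + 184*b^2 - 717*b - 20*r^3 + r^2*(76*b - 296) + r*(-44*b^2 + 592*b - 883) + 770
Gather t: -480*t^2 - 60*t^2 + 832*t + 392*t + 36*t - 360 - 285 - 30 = -540*t^2 + 1260*t - 675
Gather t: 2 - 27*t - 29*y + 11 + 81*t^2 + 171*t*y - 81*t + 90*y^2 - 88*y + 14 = 81*t^2 + t*(171*y - 108) + 90*y^2 - 117*y + 27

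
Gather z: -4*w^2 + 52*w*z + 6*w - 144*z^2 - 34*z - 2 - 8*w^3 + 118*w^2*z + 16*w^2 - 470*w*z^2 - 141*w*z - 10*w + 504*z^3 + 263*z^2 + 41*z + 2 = -8*w^3 + 12*w^2 - 4*w + 504*z^3 + z^2*(119 - 470*w) + z*(118*w^2 - 89*w + 7)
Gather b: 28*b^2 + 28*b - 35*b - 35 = 28*b^2 - 7*b - 35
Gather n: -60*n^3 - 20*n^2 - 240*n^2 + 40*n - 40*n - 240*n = -60*n^3 - 260*n^2 - 240*n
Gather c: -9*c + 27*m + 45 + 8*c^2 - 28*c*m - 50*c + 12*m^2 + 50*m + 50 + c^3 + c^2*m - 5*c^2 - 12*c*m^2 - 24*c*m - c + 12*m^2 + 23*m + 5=c^3 + c^2*(m + 3) + c*(-12*m^2 - 52*m - 60) + 24*m^2 + 100*m + 100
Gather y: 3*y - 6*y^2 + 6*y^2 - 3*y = 0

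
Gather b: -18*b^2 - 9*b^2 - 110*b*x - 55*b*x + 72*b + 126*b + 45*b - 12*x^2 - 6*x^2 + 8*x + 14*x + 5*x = -27*b^2 + b*(243 - 165*x) - 18*x^2 + 27*x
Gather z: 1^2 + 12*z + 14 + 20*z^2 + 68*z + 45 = 20*z^2 + 80*z + 60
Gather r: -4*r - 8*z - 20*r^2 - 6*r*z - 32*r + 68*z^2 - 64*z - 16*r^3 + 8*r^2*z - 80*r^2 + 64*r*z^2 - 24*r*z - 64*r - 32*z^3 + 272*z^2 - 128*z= -16*r^3 + r^2*(8*z - 100) + r*(64*z^2 - 30*z - 100) - 32*z^3 + 340*z^2 - 200*z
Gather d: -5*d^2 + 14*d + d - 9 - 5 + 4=-5*d^2 + 15*d - 10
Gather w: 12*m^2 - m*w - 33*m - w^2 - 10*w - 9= 12*m^2 - 33*m - w^2 + w*(-m - 10) - 9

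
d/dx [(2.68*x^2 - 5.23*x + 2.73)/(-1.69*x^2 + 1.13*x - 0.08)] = (-5.8103*x^2 + 8.7986*x - 2.6665)/(2.8561*x^4 - 3.8194*x^3 + 1.5473*x^2 - 0.1808*x + 0.0064)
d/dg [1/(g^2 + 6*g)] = 2*(-g - 3)/(g^2*(g + 6)^2)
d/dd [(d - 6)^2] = 2*d - 12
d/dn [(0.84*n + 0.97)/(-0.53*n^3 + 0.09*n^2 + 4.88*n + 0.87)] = (0.8904*n^3 + 1.4667*n^2 - 0.1746*n - 4.0028)/(0.2809*n^6 - 0.0954*n^5 - 5.1647*n^4 - 0.0438000000000001*n^3 + 23.971*n^2 + 8.4912*n + 0.7569)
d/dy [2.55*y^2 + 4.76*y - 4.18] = 5.1*y + 4.76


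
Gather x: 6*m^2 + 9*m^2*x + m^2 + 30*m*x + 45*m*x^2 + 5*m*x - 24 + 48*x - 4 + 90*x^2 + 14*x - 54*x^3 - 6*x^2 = 7*m^2 - 54*x^3 + x^2*(45*m + 84) + x*(9*m^2 + 35*m + 62) - 28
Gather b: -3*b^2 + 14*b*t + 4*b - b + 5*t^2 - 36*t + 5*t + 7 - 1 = -3*b^2 + b*(14*t + 3) + 5*t^2 - 31*t + 6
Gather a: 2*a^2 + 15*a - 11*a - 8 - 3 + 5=2*a^2 + 4*a - 6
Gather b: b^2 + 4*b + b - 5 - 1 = b^2 + 5*b - 6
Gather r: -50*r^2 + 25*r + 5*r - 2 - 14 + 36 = -50*r^2 + 30*r + 20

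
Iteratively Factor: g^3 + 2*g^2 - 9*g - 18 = (g + 3)*(g^2 - g - 6) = (g - 3)*(g + 3)*(g + 2)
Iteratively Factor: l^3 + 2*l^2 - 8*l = (l)*(l^2 + 2*l - 8) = l*(l - 2)*(l + 4)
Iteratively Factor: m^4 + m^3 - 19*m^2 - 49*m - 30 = (m + 3)*(m^3 - 2*m^2 - 13*m - 10) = (m + 2)*(m + 3)*(m^2 - 4*m - 5) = (m + 1)*(m + 2)*(m + 3)*(m - 5)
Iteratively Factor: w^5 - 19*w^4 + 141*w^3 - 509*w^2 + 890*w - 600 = (w - 5)*(w^4 - 14*w^3 + 71*w^2 - 154*w + 120) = (w - 5)*(w - 3)*(w^3 - 11*w^2 + 38*w - 40) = (w - 5)*(w - 3)*(w - 2)*(w^2 - 9*w + 20) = (w - 5)^2*(w - 3)*(w - 2)*(w - 4)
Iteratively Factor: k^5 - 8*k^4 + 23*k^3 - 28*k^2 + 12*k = (k - 3)*(k^4 - 5*k^3 + 8*k^2 - 4*k) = (k - 3)*(k - 2)*(k^3 - 3*k^2 + 2*k) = (k - 3)*(k - 2)^2*(k^2 - k) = (k - 3)*(k - 2)^2*(k - 1)*(k)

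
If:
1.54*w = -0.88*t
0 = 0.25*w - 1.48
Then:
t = -10.36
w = 5.92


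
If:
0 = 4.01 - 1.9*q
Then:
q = 2.11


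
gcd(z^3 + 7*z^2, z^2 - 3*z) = z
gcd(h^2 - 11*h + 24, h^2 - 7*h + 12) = h - 3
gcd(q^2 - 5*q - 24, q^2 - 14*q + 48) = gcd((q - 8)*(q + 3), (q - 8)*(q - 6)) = q - 8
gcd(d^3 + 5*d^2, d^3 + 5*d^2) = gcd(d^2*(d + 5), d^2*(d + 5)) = d^3 + 5*d^2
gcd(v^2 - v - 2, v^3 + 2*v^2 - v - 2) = v + 1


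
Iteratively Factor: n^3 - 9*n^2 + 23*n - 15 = (n - 3)*(n^2 - 6*n + 5) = (n - 3)*(n - 1)*(n - 5)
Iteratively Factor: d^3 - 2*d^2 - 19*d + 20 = (d + 4)*(d^2 - 6*d + 5) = (d - 5)*(d + 4)*(d - 1)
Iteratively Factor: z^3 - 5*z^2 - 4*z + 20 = (z + 2)*(z^2 - 7*z + 10) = (z - 2)*(z + 2)*(z - 5)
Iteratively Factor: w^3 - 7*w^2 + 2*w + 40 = (w + 2)*(w^2 - 9*w + 20) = (w - 4)*(w + 2)*(w - 5)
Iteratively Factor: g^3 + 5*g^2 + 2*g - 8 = (g - 1)*(g^2 + 6*g + 8) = (g - 1)*(g + 2)*(g + 4)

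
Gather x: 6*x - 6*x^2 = -6*x^2 + 6*x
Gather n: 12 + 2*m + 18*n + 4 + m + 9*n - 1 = 3*m + 27*n + 15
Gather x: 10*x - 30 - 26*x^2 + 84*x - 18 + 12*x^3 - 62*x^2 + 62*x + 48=12*x^3 - 88*x^2 + 156*x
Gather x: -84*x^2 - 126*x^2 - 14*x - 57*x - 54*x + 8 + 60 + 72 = -210*x^2 - 125*x + 140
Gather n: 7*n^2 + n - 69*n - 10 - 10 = 7*n^2 - 68*n - 20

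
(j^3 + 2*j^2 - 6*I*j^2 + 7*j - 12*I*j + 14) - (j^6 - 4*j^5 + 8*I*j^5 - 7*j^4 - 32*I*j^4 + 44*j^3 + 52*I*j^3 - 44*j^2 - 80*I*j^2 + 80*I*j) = -j^6 + 4*j^5 - 8*I*j^5 + 7*j^4 + 32*I*j^4 - 43*j^3 - 52*I*j^3 + 46*j^2 + 74*I*j^2 + 7*j - 92*I*j + 14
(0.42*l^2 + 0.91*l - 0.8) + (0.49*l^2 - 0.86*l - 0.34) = 0.91*l^2 + 0.05*l - 1.14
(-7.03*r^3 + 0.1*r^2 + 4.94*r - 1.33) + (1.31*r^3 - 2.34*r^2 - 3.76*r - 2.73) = -5.72*r^3 - 2.24*r^2 + 1.18*r - 4.06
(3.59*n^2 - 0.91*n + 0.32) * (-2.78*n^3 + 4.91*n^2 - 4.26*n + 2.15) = -9.9802*n^5 + 20.1567*n^4 - 20.6511*n^3 + 13.1663*n^2 - 3.3197*n + 0.688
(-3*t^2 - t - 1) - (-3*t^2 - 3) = 2 - t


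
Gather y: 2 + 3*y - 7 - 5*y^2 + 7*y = -5*y^2 + 10*y - 5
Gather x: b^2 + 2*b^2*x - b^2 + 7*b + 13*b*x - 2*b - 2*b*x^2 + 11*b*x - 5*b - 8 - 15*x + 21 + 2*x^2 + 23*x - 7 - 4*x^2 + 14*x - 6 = x^2*(-2*b - 2) + x*(2*b^2 + 24*b + 22)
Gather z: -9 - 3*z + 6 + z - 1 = -2*z - 4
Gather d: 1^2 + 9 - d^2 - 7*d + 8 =-d^2 - 7*d + 18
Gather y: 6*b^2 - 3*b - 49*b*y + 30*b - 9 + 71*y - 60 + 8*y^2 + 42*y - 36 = 6*b^2 + 27*b + 8*y^2 + y*(113 - 49*b) - 105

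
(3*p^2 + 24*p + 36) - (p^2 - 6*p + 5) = 2*p^2 + 30*p + 31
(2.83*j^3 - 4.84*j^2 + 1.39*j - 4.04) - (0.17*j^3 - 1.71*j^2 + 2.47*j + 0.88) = 2.66*j^3 - 3.13*j^2 - 1.08*j - 4.92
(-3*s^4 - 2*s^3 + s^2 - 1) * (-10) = 30*s^4 + 20*s^3 - 10*s^2 + 10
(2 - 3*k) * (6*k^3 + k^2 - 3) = -18*k^4 + 9*k^3 + 2*k^2 + 9*k - 6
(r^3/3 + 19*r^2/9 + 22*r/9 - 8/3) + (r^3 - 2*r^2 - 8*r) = 4*r^3/3 + r^2/9 - 50*r/9 - 8/3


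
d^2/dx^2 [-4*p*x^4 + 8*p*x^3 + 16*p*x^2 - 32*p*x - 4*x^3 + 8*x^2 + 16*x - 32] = -48*p*x^2 + 48*p*x + 32*p - 24*x + 16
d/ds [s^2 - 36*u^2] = 2*s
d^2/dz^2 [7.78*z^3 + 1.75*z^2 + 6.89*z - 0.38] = 46.68*z + 3.5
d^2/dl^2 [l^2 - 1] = 2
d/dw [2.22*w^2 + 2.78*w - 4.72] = 4.44*w + 2.78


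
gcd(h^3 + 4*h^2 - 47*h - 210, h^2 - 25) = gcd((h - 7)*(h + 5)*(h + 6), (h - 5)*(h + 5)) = h + 5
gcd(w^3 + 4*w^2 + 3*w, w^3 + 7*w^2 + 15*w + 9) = w^2 + 4*w + 3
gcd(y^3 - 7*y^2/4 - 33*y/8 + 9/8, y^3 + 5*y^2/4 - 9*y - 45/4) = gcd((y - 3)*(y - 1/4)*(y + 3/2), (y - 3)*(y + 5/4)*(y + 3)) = y - 3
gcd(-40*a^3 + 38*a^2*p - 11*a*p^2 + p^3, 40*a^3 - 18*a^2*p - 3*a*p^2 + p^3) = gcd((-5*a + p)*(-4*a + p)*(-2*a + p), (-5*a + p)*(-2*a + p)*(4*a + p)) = 10*a^2 - 7*a*p + p^2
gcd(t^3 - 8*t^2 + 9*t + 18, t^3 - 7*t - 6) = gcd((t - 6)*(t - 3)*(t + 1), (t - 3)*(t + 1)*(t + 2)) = t^2 - 2*t - 3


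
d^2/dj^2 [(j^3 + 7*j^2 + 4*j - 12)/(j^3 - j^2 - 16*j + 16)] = 8*(2*j^3 + 21*j^2 + 96*j + 112)/(j^6 - 48*j^4 + 768*j^2 - 4096)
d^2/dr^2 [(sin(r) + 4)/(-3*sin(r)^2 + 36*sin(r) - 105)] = (9*sin(r)^5 + 28*sin(r)^4 + 412*sin(r)^2 + 3131*sin(r) + 183*sin(3*r)/2 - sin(5*r)/2 - 1712)/(3*(sin(r) - 7)^3*(sin(r) - 5)^3)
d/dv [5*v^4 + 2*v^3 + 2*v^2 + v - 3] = 20*v^3 + 6*v^2 + 4*v + 1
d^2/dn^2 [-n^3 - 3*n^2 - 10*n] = -6*n - 6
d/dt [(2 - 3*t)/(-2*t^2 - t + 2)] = (6*t^2 + 3*t - (3*t - 2)*(4*t + 1) - 6)/(2*t^2 + t - 2)^2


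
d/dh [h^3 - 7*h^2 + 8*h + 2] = 3*h^2 - 14*h + 8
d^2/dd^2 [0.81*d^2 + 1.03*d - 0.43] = 1.62000000000000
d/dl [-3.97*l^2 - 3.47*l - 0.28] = -7.94*l - 3.47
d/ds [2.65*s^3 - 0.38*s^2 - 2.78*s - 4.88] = 7.95*s^2 - 0.76*s - 2.78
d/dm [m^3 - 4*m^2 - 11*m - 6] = 3*m^2 - 8*m - 11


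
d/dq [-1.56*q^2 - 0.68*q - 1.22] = -3.12*q - 0.68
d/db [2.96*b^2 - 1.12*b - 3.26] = 5.92*b - 1.12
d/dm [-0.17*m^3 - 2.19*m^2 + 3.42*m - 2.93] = -0.51*m^2 - 4.38*m + 3.42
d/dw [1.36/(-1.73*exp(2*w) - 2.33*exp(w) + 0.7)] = (4.7056*exp(w) + 3.1688)*exp(w)/(1.73*exp(2*w) + 2.33*exp(w) - 0.7)^2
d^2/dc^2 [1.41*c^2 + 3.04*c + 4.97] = 2.82000000000000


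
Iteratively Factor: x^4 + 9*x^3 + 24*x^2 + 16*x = (x)*(x^3 + 9*x^2 + 24*x + 16) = x*(x + 4)*(x^2 + 5*x + 4) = x*(x + 4)^2*(x + 1)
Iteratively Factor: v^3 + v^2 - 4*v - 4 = (v + 2)*(v^2 - v - 2) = (v + 1)*(v + 2)*(v - 2)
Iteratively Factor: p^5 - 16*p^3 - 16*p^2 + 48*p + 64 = (p - 4)*(p^4 + 4*p^3 - 16*p - 16) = (p - 4)*(p + 2)*(p^3 + 2*p^2 - 4*p - 8) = (p - 4)*(p + 2)^2*(p^2 - 4) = (p - 4)*(p + 2)^3*(p - 2)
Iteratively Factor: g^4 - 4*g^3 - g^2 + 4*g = (g + 1)*(g^3 - 5*g^2 + 4*g) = g*(g + 1)*(g^2 - 5*g + 4) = g*(g - 4)*(g + 1)*(g - 1)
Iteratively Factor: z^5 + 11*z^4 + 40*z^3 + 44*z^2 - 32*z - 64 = (z + 4)*(z^4 + 7*z^3 + 12*z^2 - 4*z - 16) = (z + 2)*(z + 4)*(z^3 + 5*z^2 + 2*z - 8) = (z + 2)^2*(z + 4)*(z^2 + 3*z - 4) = (z - 1)*(z + 2)^2*(z + 4)*(z + 4)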